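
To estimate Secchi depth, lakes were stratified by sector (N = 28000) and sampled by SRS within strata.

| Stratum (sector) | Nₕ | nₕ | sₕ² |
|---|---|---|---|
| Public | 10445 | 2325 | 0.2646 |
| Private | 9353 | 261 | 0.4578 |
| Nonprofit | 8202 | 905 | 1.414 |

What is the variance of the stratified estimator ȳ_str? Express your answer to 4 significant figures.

3.218 × 10^-4

Var(ȳ_str) = Σₕ Wₕ²(1 − fₕ)sₕ²/nₕ with Wₕ = Nₕ/N, N = 28000.
Public: Wₕ = 0.37303571; term = 0.37303571²·(1 − 0.22259454)·0.2646/2325 = 1.2311623 × 10^-5.
Private: Wₕ = 0.33403571; term = 0.33403571²·(1 − 0.02790548)·0.4578/261 = 1.9025215 × 10^-4.
Nonprofit: Wₕ = 0.29292857; term = 0.29292857²·(1 − 0.11033894)·1.414/905 = 1.1927485 × 10^-4.
Sum = 3.2183862 × 10^-4.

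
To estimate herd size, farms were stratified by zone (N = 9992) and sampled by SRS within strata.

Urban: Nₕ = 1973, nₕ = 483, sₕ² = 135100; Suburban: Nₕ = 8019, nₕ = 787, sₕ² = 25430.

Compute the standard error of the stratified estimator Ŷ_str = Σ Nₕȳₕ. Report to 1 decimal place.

51924.9

Var(Ŷ_str) = Σₕ Nₕ²(1 − fₕ)sₕ²/nₕ.
Urban: 1973²·(1 − 483/1973)·135100/483 = 8.2228349 × 10^8.
Suburban: 8019²·(1 − 787/8019)·25430/787 = 1.8739166 × 10^9.
Sum = 2.6962001 × 10^9.
SE = √(2.6962001 × 10^9) = 51924.9.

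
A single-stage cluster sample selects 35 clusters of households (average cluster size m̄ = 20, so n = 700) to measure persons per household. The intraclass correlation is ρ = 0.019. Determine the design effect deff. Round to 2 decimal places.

1.36

deff = 1 + (20 − 1)·0.019 = 1 + 0.361 = 1.361.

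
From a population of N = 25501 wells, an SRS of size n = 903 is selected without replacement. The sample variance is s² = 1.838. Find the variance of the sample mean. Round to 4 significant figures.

Under SRS without replacement, Var(ȳ) = (1 − f)·s²/n with f = n/N = 903/25501 = 0.03541038.
Var(ȳ) = (1 − 0.03541038)·1.838/903 = 0.96458962·0.0020354374 = 0.0019633618.

0.001963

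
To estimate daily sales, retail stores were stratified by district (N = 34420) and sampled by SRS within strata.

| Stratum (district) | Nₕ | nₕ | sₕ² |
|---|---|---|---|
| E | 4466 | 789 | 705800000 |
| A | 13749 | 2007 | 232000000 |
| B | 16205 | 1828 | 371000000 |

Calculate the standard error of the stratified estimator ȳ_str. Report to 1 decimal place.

260.9

Var(ȳ_str) = Σₕ Wₕ²(1 − fₕ)sₕ²/nₕ with Wₕ = Nₕ/N, N = 34420.
E: Wₕ = 0.12975015; term = 0.12975015²·(1 − 0.17666816)·705800000/789 = 12399.246.
A: Wₕ = 0.39944800; term = 0.39944800²·(1 − 0.14597425)·232000000/2007 = 15751.868.
B: Wₕ = 0.47080186; term = 0.47080186²·(1 − 0.11280469)·371000000/1828 = 39911.063.
Sum = 68062.177.
SE = √(68062.177) = 260.9.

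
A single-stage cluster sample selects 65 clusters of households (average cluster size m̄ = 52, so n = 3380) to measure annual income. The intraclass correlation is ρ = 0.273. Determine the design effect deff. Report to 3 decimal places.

deff = 1 + (52 − 1)·0.273 = 1 + 13.923 = 14.923.

14.923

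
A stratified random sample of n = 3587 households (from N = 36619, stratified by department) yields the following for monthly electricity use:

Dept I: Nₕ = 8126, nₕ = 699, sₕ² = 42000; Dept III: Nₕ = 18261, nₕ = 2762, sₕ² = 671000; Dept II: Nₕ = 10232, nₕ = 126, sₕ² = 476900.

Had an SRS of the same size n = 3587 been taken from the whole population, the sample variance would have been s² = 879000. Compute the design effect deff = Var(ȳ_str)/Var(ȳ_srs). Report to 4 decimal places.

1.5646

Var(ȳ_str) = Σ Wₕ²(1−fₕ)sₕ²/nₕ with Wₕ = Nₕ/36619:
  Dept I: (8126/36619)²·(1−699/8126)·42000/699 = 2.7042659
  Dept III: (18261/36619)²·(1−2762/18261)·671000/2762 = 51.275998
  Dept II: (10232/36619)²·(1−126/10232)·476900/126 = 291.86609
  → Var(ȳ_str) = 345.84635.
Var(ȳ_srs) = (1 − 3587/36619)·879000/3587 = 221.04764.
deff = 345.84635 / 221.04764 = 1.5646.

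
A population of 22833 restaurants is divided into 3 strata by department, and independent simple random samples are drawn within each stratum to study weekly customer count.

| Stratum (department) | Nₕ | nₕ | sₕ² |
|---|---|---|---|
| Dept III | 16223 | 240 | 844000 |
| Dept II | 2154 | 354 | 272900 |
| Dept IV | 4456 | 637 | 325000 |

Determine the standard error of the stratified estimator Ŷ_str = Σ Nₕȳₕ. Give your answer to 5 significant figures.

961000

Var(Ŷ_str) = Σₕ Nₕ²(1 − fₕ)sₕ²/nₕ.
Dept III: 16223²·(1 − 240/16223)·844000/240 = 9.1184427 × 10^11.
Dept II: 2154²·(1 − 354/2154)·272900/354 = 2.9889488 × 10^9.
Dept IV: 4456²·(1 − 637/4456)·325000/637 = 8.6823796 × 10^9.
Sum = 9.235156 × 10^11.
SE = √(9.235156 × 10^11) = 961000.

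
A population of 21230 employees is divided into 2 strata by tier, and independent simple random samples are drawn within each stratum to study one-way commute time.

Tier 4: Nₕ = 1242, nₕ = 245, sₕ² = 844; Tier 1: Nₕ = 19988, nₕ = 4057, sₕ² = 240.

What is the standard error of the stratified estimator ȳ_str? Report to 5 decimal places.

0.22640

Var(ȳ_str) = Σₕ Wₕ²(1 − fₕ)sₕ²/nₕ with Wₕ = Nₕ/N, N = 21230.
Tier 4: Wₕ = 0.05850212; term = 0.05850212²·(1 − 0.19726248)·844/245 = 0.0094644009.
Tier 1: Wₕ = 0.94149788; term = 0.94149788²·(1 − 0.20297178)·240/4057 = 0.041794451.
Sum = 0.051258852.
SE = √(0.051258852) = 0.22640.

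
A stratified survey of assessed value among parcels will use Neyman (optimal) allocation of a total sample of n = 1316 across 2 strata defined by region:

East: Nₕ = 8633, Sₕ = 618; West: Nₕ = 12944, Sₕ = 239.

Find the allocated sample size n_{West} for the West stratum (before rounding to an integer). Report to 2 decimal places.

483.01

Neyman allocation: nₕ = n·NₕSₕ / Σⱼ NⱼSⱼ.
Σ NⱼSⱼ = 8633·618 + 12944·239 = 8.42881 × 10^6.
n_{West} = 1316·12944·239 / (8.42881 × 10^6) = 483.01.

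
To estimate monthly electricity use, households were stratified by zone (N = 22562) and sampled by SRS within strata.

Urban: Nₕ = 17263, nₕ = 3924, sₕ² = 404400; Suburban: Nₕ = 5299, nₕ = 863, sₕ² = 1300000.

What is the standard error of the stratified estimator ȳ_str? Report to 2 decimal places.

Var(ȳ_str) = Σₕ Wₕ²(1 − fₕ)sₕ²/nₕ with Wₕ = Nₕ/N, N = 22562.
Urban: Wₕ = 0.76513607; term = 0.76513607²·(1 − 0.22730696)·404400/3924 = 46.619381.
Suburban: Wₕ = 0.23486393; term = 0.23486393²·(1 − 0.16286092)·1300000/863 = 69.560521.
Sum = 116.1799.
SE = √(116.1799) = 10.78.

10.78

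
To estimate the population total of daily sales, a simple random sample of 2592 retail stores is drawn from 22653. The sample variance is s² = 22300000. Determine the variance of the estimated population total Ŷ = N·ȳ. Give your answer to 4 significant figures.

Var(Ŷ) = N²·Var(ȳ) = N²·(1 − n/N)·s²/n.
f = 2592/22653 = 0.11442193; Var(ȳ) = 0.88557807·22300000/2592 = 7618.978.
Var(Ŷ) = 22653² · 7618.978 = 3.9097426 × 10^12.

3.910 × 10^12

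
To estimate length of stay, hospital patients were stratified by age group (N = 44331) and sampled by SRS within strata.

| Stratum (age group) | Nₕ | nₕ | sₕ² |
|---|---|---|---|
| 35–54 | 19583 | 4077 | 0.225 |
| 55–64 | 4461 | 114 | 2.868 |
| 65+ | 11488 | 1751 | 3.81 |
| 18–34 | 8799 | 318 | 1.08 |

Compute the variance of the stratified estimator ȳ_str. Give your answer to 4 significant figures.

5.096 × 10^-4

Var(ȳ_str) = Σₕ Wₕ²(1 − fₕ)sₕ²/nₕ with Wₕ = Nₕ/N, N = 44331.
35–54: Wₕ = 0.44174505; term = 0.44174505²·(1 − 0.20819078)·0.225/4077 = 8.5271864 × 10^-6.
55–64: Wₕ = 0.10062936; term = 0.10062936²·(1 − 0.02555481)·2.868/114 = 2.4824534 × 10^-4.
65+: Wₕ = 0.25914146; term = 0.25914146²·(1 − 0.15241992)·3.81/1751 = 1.2384925 × 10^-4.
18–34: Wₕ = 0.19848413; term = 0.19848413²·(1 − 0.03614047)·1.08/318 = 1.2896206 × 10^-4.
Sum = 5.0958384 × 10^-4.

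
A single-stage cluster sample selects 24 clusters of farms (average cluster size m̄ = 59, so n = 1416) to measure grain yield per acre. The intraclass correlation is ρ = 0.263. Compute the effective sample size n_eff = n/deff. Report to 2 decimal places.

87.12

deff = 1 + (59 − 1)·0.263 = 1 + 15.254 = 16.254.
n_eff = 1416 / 16.254 = 87.12.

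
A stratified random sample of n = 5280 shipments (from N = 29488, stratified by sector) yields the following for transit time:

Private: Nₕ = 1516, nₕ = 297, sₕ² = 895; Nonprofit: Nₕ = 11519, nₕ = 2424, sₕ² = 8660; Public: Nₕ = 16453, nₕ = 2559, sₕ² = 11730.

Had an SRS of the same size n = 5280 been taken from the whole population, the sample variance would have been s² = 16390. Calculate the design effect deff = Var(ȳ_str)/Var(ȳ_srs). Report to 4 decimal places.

Var(ȳ_str) = Σ Wₕ²(1−fₕ)sₕ²/nₕ with Wₕ = Nₕ/29488:
  Private: (1516/29488)²·(1−297/1516)·895/297 = 0.006404406
  Nonprofit: (11519/29488)²·(1−2424/11519)·8660/2424 = 0.4304395
  Public: (16453/29488)²·(1−2559/16453)·11730/2559 = 1.2050623
  → Var(ȳ_str) = 1.6419062.
Var(ȳ_srs) = (1 − 5280/29488)·16390/5280 = 2.5483474.
deff = 1.6419062 / 2.5483474 = 0.6443.

0.6443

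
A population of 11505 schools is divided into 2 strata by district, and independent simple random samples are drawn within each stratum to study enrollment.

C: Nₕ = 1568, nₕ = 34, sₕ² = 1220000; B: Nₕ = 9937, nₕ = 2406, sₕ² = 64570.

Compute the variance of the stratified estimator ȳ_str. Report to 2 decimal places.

667.22

Var(ȳ_str) = Σₕ Wₕ²(1 − fₕ)sₕ²/nₕ with Wₕ = Nₕ/N, N = 11505.
C: Wₕ = 0.13628857; term = 0.13628857²·(1 − 0.02168367)·1220000/34 = 652.04728.
B: Wₕ = 0.86371143; term = 0.86371143²·(1 − 0.24212539)·64570/2406 = 15.172944.
Sum = 667.22022.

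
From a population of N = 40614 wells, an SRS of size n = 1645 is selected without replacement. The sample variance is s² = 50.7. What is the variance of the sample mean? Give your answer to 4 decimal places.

Under SRS without replacement, Var(ȳ) = (1 − f)·s²/n with f = n/N = 1645/40614 = 0.04050327.
Var(ȳ) = (1 − 0.04050327)·50.7/1645 = 0.95949673·0.030820669 = 0.029572331.

0.0296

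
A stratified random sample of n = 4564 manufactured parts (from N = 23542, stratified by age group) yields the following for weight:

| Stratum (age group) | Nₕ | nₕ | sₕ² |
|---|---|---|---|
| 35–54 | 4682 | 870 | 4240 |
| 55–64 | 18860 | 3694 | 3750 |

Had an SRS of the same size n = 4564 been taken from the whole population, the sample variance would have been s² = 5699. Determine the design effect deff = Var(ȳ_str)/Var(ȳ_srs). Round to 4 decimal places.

Var(ȳ_str) = Σ Wₕ²(1−fₕ)sₕ²/nₕ with Wₕ = Nₕ/23542:
  35–54: (4682/23542)²·(1−870/4682)·4240/870 = 0.15694381
  55–64: (18860/23542)²·(1−3694/18860)·3750/3694 = 0.52391449
  → Var(ȳ_str) = 0.6808583.
Var(ȳ_srs) = (1 − 4564/23542)·5699/4564 = 1.0066074.
deff = 0.6808583 / 1.0066074 = 0.6764.

0.6764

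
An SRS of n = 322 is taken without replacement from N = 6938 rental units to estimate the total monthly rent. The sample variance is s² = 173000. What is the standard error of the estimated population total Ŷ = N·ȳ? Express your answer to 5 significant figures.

157040

Var(Ŷ) = N²·Var(ȳ) = N²·(1 − n/N)·s²/n.
f = 322/6938 = 0.04641107; Var(ȳ) = 0.95358893·173000/322 = 512.33194.
Var(Ŷ) = 6938² · 512.33194 = 2.466153 × 10^10.
SE(Ŷ) = √(2.466153 × 10^10) = 157040.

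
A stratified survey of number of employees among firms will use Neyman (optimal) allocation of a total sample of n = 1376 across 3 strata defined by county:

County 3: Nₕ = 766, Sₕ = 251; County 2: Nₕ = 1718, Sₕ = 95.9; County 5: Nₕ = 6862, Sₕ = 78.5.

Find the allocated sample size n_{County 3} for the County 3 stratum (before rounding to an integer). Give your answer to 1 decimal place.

Neyman allocation: nₕ = n·NₕSₕ / Σⱼ NⱼSⱼ.
Σ NⱼSⱼ = 766·251 + 1718·95.9 + 6862·78.5 = 895689.2.
n_{County 3} = 1376·766·251 / 895689.2 = 295.4.

295.4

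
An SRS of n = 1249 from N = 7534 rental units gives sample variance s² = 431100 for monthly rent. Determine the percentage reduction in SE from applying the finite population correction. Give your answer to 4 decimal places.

8.6645

f = n/N = 1249/7534 = 0.16578179.
SE_no-fpc = √(s²/n) = 18.578378; SE_fpc = √((1−f)s²/n) = 16.968663.
Ratio = √(1−f) = 0.91335547. Reduction = 100·(1 − 0.91335547) = 8.6645%.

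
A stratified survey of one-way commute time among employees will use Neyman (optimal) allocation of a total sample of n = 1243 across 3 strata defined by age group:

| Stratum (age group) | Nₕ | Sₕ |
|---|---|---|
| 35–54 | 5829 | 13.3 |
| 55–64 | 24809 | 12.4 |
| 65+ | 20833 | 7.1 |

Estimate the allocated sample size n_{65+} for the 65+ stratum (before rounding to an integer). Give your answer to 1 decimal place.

Neyman allocation: nₕ = n·NₕSₕ / Σⱼ NⱼSⱼ.
Σ NⱼSⱼ = 5829·13.3 + 24809·12.4 + 20833·7.1 = 533071.6.
n_{65+} = 1243·20833·7.1 / 533071.6 = 344.9.

344.9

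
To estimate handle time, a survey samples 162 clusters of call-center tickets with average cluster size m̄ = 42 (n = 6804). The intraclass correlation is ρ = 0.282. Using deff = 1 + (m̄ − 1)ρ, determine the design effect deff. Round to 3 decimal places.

12.562

deff = 1 + (42 − 1)·0.282 = 1 + 11.562 = 12.562.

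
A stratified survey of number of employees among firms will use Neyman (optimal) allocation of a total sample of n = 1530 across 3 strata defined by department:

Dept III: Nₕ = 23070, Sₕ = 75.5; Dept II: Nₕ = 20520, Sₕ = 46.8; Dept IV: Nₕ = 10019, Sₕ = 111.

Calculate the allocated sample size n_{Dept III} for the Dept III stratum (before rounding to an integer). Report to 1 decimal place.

Neyman allocation: nₕ = n·NₕSₕ / Σⱼ NⱼSⱼ.
Σ NⱼSⱼ = 23070·75.5 + 20520·46.8 + 10019·111 = 3.81423 × 10^6.
n_{Dept III} = 1530·23070·75.5 / (3.81423 × 10^6) = 698.7.

698.7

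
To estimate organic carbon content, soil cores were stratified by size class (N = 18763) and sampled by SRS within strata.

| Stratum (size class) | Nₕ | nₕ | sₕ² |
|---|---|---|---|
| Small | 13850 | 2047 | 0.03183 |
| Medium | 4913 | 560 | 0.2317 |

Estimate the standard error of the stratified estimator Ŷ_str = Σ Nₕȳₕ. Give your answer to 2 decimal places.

106.73

Var(Ŷ_str) = Σₕ Nₕ²(1 − fₕ)sₕ²/nₕ.
Small: 13850²·(1 − 2047/13850)·0.03183/2047 = 2541.9147.
Medium: 4913²·(1 − 560/4913)·0.2317/560 = 8848.5771.
Sum = 11390.492.
SE = √(11390.492) = 106.73.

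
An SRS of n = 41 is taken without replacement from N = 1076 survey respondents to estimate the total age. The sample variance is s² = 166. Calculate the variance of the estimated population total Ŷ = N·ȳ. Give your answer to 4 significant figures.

4.509 × 10^6

Var(Ŷ) = N²·Var(ȳ) = N²·(1 − n/N)·s²/n.
f = 41/1076 = 0.03810409; Var(ȳ) = 0.96189591·166/41 = 3.8945054.
Var(Ŷ) = 1076² · 3.8945054 = 4.5089649 × 10^6.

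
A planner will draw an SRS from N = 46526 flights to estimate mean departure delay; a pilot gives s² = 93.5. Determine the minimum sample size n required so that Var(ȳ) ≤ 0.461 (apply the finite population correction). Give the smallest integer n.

202

Without fpc, n₀ = s²/D = 93.5/0.461 = 202.8200.
With fpc, (1 − n/N)·s²/n ≤ D requires n ≥ n₀/(1 + n₀/N) = 202.8200/(1 + 202.8200/46526) = 201.9397.
Rounding up, n = 202.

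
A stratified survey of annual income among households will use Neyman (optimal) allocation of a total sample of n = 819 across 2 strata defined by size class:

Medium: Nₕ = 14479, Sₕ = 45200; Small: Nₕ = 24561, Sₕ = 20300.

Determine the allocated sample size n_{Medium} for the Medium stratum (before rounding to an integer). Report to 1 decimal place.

Neyman allocation: nₕ = n·NₕSₕ / Σⱼ NⱼSⱼ.
Σ NⱼSⱼ = 14479·45200 + 24561·20300 = 1.1530391 × 10^9.
n_{Medium} = 819·14479·45200 / (1.1530391 × 10^9) = 464.9.

464.9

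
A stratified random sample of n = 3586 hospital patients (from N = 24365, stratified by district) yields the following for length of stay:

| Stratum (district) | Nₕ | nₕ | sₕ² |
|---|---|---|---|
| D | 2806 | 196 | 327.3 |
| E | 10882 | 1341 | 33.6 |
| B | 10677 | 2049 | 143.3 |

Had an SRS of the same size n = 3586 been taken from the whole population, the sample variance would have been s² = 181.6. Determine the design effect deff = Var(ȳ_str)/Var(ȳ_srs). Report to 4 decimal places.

0.8298

Var(ȳ_str) = Σ Wₕ²(1−fₕ)sₕ²/nₕ with Wₕ = Nₕ/24365:
  D: (2806/24365)²·(1−196/2806)·327.3/196 = 0.020600856
  E: (10882/24365)²·(1−1341/10882)·33.6/1341 = 0.0043820798
  B: (10677/24365)²·(1−2049/10677)·143.3/2049 = 0.010852525
  → Var(ȳ_str) = 0.035835461.
Var(ȳ_srs) = (1 − 3586/24365)·181.6/3586 = 0.043188069.
deff = 0.035835461 / 0.043188069 = 0.8298.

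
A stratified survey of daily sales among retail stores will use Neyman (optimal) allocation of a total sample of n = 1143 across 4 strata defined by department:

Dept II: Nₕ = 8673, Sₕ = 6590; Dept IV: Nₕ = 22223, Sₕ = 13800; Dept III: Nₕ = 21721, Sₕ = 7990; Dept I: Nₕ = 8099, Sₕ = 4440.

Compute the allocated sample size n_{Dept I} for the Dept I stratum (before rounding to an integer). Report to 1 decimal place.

Neyman allocation: nₕ = n·NₕSₕ / Σⱼ NⱼSⱼ.
Σ NⱼSⱼ = 8673·6590 + 22223·13800 + 21721·7990 + 8099·4440 = 5.7334282 × 10^8.
n_{Dept I} = 1143·8099·4440 / (5.7334282 × 10^8) = 71.7.

71.7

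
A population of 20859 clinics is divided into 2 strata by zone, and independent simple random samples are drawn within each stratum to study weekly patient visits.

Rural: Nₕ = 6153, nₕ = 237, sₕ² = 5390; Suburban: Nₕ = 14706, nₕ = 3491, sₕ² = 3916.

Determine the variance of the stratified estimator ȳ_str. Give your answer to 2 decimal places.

2.33

Var(ȳ_str) = Σₕ Wₕ²(1 − fₕ)sₕ²/nₕ with Wₕ = Nₕ/N, N = 20859.
Rural: Wₕ = 0.29498058; term = 0.29498058²·(1 − 0.03851780)·5390/237 = 1.9026922.
Suburban: Wₕ = 0.70501942; term = 0.70501942²·(1 − 0.23738610)·3916/3491 = 0.42520631.
Sum = 2.3278985.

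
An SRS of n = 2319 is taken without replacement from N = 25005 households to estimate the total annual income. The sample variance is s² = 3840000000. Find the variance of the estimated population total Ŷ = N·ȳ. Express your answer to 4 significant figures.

Var(Ŷ) = N²·Var(ȳ) = N²·(1 − n/N)·s²/n.
f = 2319/25005 = 0.09274145; Var(ȳ) = 0.90725855·3840000000/2319 = 1.5023169 × 10^6.
Var(Ŷ) = 25005² · (1.5023169 × 10^6) = 9.3932368 × 10^14.

9.393 × 10^14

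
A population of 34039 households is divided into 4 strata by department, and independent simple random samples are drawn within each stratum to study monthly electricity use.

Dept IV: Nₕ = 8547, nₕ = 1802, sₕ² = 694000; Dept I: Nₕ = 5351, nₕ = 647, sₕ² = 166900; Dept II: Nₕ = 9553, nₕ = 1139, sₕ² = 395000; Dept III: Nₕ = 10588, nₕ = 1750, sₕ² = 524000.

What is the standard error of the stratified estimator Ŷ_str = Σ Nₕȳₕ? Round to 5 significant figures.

290840

Var(Ŷ_str) = Σₕ Nₕ²(1 − fₕ)sₕ²/nₕ.
Dept IV: 8547²·(1 − 1802/8547)·694000/1802 = 2.2202421 × 10^10.
Dept I: 5351²·(1 − 647/5351)·166900/647 = 6.4931333 × 10^9.
Dept II: 9553²·(1 − 1139/9553)·395000/1139 = 2.787505 × 10^10.
Dept III: 10588²·(1 − 1750/10588)·524000/1750 = 2.8019551 × 10^10.
Sum = 8.4590155 × 10^10.
SE = √(8.4590155 × 10^10) = 290840.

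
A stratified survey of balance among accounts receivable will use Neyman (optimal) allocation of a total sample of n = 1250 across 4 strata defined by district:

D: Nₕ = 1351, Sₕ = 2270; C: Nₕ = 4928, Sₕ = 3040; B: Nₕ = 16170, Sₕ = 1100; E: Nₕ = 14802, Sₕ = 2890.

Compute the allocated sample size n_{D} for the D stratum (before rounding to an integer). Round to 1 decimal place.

Neyman allocation: nₕ = n·NₕSₕ / Σⱼ NⱼSⱼ.
Σ NⱼSⱼ = 1351·2270 + 4928·3040 + 16170·1100 + 14802·2890 = 7.861267 × 10^7.
n_{D} = 1250·1351·2270 / (7.861267 × 10^7) = 48.8.

48.8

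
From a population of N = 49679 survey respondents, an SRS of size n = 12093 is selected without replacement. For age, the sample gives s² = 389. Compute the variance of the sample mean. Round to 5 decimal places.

Under SRS without replacement, Var(ȳ) = (1 − f)·s²/n with f = n/N = 12093/49679 = 0.24342277.
Var(ȳ) = (1 − 0.24342277)·389/12093 = 0.75657723·0.03216737 = 0.024337099.

0.02434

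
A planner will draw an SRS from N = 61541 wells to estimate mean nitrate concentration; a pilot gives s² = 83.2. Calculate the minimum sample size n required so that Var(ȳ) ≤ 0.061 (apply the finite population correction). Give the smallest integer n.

1335

Without fpc, n₀ = s²/D = 83.2/0.061 = 1363.9344.
With fpc, (1 − n/N)·s²/n ≤ D requires n ≥ n₀/(1 + n₀/N) = 1363.9344/(1 + 1363.9344/61541) = 1334.3609.
Rounding up, n = 1335.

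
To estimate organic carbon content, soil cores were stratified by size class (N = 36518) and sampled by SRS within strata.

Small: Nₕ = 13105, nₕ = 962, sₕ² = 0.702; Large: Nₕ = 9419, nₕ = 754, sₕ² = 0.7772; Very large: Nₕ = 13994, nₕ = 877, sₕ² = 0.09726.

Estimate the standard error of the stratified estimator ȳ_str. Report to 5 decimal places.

0.01286

Var(ȳ_str) = Σₕ Wₕ²(1 − fₕ)sₕ²/nₕ with Wₕ = Nₕ/N, N = 36518.
Small: Wₕ = 0.35886412; term = 0.35886412²·(1 − 0.07340710)·0.702/962 = 8.7078531 × 10^-5.
Large: Wₕ = 0.25792760; term = 0.25792760²·(1 − 0.08005096)·0.7772/754 = 6.3084235 × 10^-5.
Very large: Wₕ = 0.38320828; term = 0.38320828²·(1 − 0.06266972)·0.09726/877 = 1.526501 × 10^-5.
Sum = 1.6542778 × 10^-4.
SE = √(1.6542778 × 10^-4) = 0.01286.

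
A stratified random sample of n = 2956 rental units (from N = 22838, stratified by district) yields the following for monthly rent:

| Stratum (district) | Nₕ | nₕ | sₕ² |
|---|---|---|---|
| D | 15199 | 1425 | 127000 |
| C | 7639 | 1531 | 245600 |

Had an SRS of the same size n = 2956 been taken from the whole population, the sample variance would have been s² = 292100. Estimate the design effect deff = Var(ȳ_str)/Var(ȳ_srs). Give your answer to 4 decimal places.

0.5827

Var(ȳ_str) = Σ Wₕ²(1−fₕ)sₕ²/nₕ with Wₕ = Nₕ/22838:
  D: (15199/22838)²·(1−1425/15199)·127000/1425 = 35.772378
  C: (7639/22838)²·(1−1531/7639)·245600/1531 = 14.350683
  → Var(ȳ_str) = 50.123061.
Var(ȳ_srs) = (1 − 2956/22838)·292100/2956 = 86.025881.
deff = 50.123061 / 86.025881 = 0.5827.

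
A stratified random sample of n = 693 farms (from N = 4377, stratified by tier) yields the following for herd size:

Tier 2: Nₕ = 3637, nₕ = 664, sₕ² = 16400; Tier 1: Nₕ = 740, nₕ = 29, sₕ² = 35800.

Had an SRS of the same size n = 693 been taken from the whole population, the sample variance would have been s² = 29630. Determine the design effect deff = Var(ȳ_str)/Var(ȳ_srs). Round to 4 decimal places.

1.3295

Var(ȳ_str) = Σ Wₕ²(1−fₕ)sₕ²/nₕ with Wₕ = Nₕ/4377:
  Tier 2: (3637/4377)²·(1−664/3637)·16400/664 = 13.939939
  Tier 1: (740/4377)²·(1−29/740)·35800/29 = 33.90262
  → Var(ȳ_str) = 47.842559.
Var(ȳ_srs) = (1 − 693/4377)·29630/693 = 35.986656.
deff = 47.842559 / 35.986656 = 1.3295.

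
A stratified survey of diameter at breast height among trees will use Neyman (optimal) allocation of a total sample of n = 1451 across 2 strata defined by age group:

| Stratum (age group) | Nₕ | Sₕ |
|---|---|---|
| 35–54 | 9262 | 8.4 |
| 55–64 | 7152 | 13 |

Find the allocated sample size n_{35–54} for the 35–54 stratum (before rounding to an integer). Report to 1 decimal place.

Neyman allocation: nₕ = n·NₕSₕ / Σⱼ NⱼSⱼ.
Σ NⱼSⱼ = 9262·8.4 + 7152·13 = 170776.8.
n_{35–54} = 1451·9262·8.4 / 170776.8 = 661.0.

661.0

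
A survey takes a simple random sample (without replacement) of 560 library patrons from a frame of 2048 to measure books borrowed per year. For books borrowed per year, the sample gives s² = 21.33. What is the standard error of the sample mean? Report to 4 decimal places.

0.1664

Under SRS without replacement, Var(ȳ) = (1 − f)·s²/n with f = n/N = 560/2048 = 0.27343750.
Var(ȳ) = (1 − 0.27343750)·21.33/560 = 0.72656250·0.038089286 = 0.027674247.
SE(ȳ) = √(0.027674247) = 0.1664.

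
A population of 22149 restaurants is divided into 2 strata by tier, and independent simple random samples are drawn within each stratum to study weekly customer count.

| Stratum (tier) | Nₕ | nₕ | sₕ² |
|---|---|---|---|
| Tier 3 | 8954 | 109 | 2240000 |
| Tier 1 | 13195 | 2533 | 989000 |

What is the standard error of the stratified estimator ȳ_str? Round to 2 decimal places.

Var(ȳ_str) = Σₕ Wₕ²(1 − fₕ)sₕ²/nₕ with Wₕ = Nₕ/N, N = 22149.
Tier 3: Wₕ = 0.40426204; term = 0.40426204²·(1 − 0.01217333)·2240000/109 = 3317.6319.
Tier 1: Wₕ = 0.59573796; term = 0.59573796²·(1 − 0.19196665)·989000/2533 = 111.96981.
Sum = 3429.6017.
SE = √(3429.6017) = 58.56.

58.56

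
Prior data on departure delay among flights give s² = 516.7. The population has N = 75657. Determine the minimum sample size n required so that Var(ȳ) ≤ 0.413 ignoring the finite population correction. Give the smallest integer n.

1252

Without fpc, n₀ = s²/D = 516.7/0.413 = 1251.0896.
Rounding up, n = 1252.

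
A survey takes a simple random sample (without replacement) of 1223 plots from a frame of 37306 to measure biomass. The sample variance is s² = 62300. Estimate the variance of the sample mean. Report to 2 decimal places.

Under SRS without replacement, Var(ȳ) = (1 − f)·s²/n with f = n/N = 1223/37306 = 0.03278293.
Var(ȳ) = (1 − 0.03278293)·62300/1223 = 0.96721707·50.940311 = 49.270338.

49.27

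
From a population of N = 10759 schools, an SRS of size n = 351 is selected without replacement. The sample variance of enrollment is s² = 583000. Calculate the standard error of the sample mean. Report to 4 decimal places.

40.0847

Under SRS without replacement, Var(ȳ) = (1 − f)·s²/n with f = n/N = 351/10759 = 0.03262385.
Var(ȳ) = (1 − 0.03262385)·583000/351 = 0.96737615·1660.9687 = 1606.7815.
SE(ȳ) = √(1606.7815) = 40.0847.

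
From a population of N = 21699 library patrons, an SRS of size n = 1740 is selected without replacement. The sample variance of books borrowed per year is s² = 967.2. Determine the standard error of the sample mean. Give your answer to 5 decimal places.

Under SRS without replacement, Var(ȳ) = (1 − f)·s²/n with f = n/N = 1740/21699 = 0.08018803.
Var(ȳ) = (1 − 0.08018803)·967.2/1740 = 0.91981197·0.55586207 = 0.51128859.
SE(ȳ) = √(0.51128859) = 0.71504.

0.71504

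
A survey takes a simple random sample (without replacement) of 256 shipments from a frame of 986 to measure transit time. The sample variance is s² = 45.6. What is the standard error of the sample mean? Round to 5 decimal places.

Under SRS without replacement, Var(ȳ) = (1 − f)·s²/n with f = n/N = 256/986 = 0.25963489.
Var(ȳ) = (1 − 0.25963489)·45.6/256 = 0.74036511·0.178125 = 0.13187754.
SE(ȳ) = √(0.13187754) = 0.36315.

0.36315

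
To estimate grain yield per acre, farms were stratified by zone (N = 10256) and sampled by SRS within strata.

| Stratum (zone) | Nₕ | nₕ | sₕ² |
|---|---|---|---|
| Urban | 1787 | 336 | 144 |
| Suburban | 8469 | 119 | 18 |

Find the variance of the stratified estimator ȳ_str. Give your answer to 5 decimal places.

0.11226

Var(ȳ_str) = Σₕ Wₕ²(1 − fₕ)sₕ²/nₕ with Wₕ = Nₕ/N, N = 10256.
Urban: Wₕ = 0.17423947; term = 0.17423947²·(1 − 0.18802462)·144/336 = 0.010564748.
Suburban: Wₕ = 0.82576053; term = 0.82576053²·(1 − 0.01405125)·18/119 = 0.10169231.
Sum = 0.11225706.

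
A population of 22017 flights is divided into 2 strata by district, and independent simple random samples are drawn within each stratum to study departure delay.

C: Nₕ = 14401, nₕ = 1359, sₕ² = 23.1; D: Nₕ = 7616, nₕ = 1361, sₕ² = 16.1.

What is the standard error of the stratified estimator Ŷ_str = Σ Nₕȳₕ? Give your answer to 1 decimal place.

1938.0

Var(Ŷ_str) = Σₕ Nₕ²(1 − fₕ)sₕ²/nₕ.
C: 14401²·(1 − 1359/14401)·23.1/1359 = 3.1924887 × 10^6.
D: 7616²·(1 − 1361/7616)·16.1/1361 = 563536.43.
Sum = 3.7560251 × 10^6.
SE = √(3.7560251 × 10^6) = 1938.0.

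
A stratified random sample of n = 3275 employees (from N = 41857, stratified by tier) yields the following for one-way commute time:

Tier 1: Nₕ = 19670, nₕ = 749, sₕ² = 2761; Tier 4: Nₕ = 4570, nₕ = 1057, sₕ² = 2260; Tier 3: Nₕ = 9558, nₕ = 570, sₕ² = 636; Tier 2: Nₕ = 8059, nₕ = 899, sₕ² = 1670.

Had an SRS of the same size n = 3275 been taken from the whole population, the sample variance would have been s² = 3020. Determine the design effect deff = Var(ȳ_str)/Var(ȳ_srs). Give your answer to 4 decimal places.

1.0807

Var(ȳ_str) = Σ Wₕ²(1−fₕ)sₕ²/nₕ with Wₕ = Nₕ/41857:
  Tier 1: (19670/41857)²·(1−749/19670)·2761/749 = 0.78306324
  Tier 4: (4570/41857)²·(1−1057/4570)·2260/1057 = 0.019592579
  Tier 3: (9558/41857)²·(1−570/9558)·636/570 = 0.054711189
  Tier 2: (8059/41857)²·(1−899/8059)·1670/899 = 0.061180745
  → Var(ȳ_str) = 0.91854775.
Var(ȳ_srs) = (1 − 3275/41857)·3020/3275 = 0.84998699.
deff = 0.91854775 / 0.84998699 = 1.0807.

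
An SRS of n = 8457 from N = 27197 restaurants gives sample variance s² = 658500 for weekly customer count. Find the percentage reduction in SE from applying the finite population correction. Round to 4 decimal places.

16.9912

f = n/N = 8457/27197 = 0.31095341.
SE_no-fpc = √(s²/n) = 8.8240858; SE_fpc = √((1−f)s²/n) = 7.3247704.
Ratio = √(1−f) = 0.83008830. Reduction = 100·(1 − 0.83008830) = 16.9912%.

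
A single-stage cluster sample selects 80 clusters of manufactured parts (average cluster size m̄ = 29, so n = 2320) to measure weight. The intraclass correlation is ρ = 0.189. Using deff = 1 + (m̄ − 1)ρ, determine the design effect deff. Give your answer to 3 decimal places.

deff = 1 + (29 − 1)·0.189 = 1 + 5.292 = 6.292.

6.292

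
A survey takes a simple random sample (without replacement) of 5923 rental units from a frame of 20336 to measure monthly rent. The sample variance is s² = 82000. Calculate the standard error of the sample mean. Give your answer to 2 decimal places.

Under SRS without replacement, Var(ȳ) = (1 − f)·s²/n with f = n/N = 5923/20336 = 0.29125688.
Var(ȳ) = (1 − 0.29125688)·82000/5923 = 0.70874312·13.844336 = 9.8120776.
SE(ȳ) = √(9.8120776) = 3.13.

3.13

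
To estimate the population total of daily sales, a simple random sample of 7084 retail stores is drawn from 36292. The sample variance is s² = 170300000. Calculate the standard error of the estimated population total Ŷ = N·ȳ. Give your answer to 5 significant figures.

5.0481 × 10^6

Var(Ŷ) = N²·Var(ȳ) = N²·(1 − n/N)·s²/n.
f = 7084/36292 = 0.19519453; Var(ȳ) = 0.80480547·170300000/7084 = 19347.596.
Var(Ŷ) = 36292² · 19347.596 = 2.5482898 × 10^13.
SE(Ŷ) = √(2.5482898 × 10^13) = 5.0481 × 10^6.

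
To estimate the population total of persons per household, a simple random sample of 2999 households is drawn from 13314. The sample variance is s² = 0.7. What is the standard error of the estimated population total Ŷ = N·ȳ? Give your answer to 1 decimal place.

Var(Ŷ) = N²·Var(ȳ) = N²·(1 − n/N)·s²/n.
f = 2999/13314 = 0.22525161; Var(ȳ) = 0.77474839·0.7/2999 = 1.808349 × 10^-4.
Var(Ŷ) = 13314² · (1.808349 × 10^-4) = 32055.264.
SE(Ŷ) = √(32055.264) = 179.0.

179.0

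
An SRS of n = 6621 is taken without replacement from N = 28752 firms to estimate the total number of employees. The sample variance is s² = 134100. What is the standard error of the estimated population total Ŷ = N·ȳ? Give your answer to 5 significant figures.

113520

Var(Ŷ) = N²·Var(ȳ) = N²·(1 − n/N)·s²/n.
f = 6621/28752 = 0.23027963; Var(ȳ) = 0.76972037·134100/6621 = 15.589715.
Var(Ŷ) = 28752² · 15.589715 = 1.2887667 × 10^10.
SE(Ŷ) = √(1.2887667 × 10^10) = 113520.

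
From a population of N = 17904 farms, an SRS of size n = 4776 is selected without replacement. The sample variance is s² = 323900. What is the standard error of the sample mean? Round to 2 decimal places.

Under SRS without replacement, Var(ȳ) = (1 − f)·s²/n with f = n/N = 4776/17904 = 0.26675603.
Var(ȳ) = (1 − 0.26675603)·323900/4776 = 0.73324397·67.818258 = 49.727329.
SE(ȳ) = √(49.727329) = 7.05.

7.05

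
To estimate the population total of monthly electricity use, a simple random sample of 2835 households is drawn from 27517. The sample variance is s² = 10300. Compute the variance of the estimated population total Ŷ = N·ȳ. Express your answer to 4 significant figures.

Var(Ŷ) = N²·Var(ȳ) = N²·(1 − n/N)·s²/n.
f = 2835/27517 = 0.10302722; Var(ȳ) = 0.89697278·10300/2835 = 3.2588429.
Var(Ŷ) = 27517² · 3.2588429 = 2.4675479 × 10^9.

2.468 × 10^9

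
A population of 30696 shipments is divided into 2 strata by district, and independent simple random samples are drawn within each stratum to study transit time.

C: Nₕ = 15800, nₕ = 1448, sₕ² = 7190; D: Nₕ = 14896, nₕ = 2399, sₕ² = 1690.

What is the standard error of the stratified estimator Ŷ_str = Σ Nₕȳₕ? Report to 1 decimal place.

35455.8

Var(Ŷ_str) = Σₕ Nₕ²(1 − fₕ)sₕ²/nₕ.
C: 15800²·(1 − 1448/15800)·7190/1448 = 1.1259778 × 10^9.
D: 14896²·(1 − 2399/14896)·1690/2399 = 1.3113901 × 10^8.
Sum = 1.2571168 × 10^9.
SE = √(1.2571168 × 10^9) = 35455.8.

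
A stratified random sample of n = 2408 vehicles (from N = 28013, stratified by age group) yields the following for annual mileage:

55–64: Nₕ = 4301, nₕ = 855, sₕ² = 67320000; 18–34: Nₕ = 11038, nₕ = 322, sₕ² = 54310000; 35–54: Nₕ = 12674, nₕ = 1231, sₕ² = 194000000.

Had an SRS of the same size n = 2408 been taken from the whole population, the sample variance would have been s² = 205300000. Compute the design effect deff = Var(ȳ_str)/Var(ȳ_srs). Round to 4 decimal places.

0.7191

Var(ȳ_str) = Σ Wₕ²(1−fₕ)sₕ²/nₕ with Wₕ = Nₕ/28013:
  55–64: (4301/28013)²·(1−855/4301)·67320000/855 = 1487.1113
  18–34: (11038/28013)²·(1−322/11038)·54310000/322 = 25423.058
  35–54: (12674/28013)²·(1−1231/12674)·194000000/1231 = 29125.812
  → Var(ȳ_str) = 56035.981.
Var(ȳ_srs) = (1 − 2408/28013)·205300000/2408 = 77928.735.
deff = 56035.981 / 77928.735 = 0.7191.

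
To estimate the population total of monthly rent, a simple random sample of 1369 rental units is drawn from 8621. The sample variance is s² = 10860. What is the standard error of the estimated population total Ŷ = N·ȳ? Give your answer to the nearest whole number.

Var(Ŷ) = N²·Var(ȳ) = N²·(1 − n/N)·s²/n.
f = 1369/8621 = 0.15879828; Var(ȳ) = 0.84120172·10860/1369 = 6.673083.
Var(Ŷ) = 8621² · 6.673083 = 4.9595448 × 10^8.
SE(Ŷ) = √(4.9595448 × 10^8) = 22270.

22270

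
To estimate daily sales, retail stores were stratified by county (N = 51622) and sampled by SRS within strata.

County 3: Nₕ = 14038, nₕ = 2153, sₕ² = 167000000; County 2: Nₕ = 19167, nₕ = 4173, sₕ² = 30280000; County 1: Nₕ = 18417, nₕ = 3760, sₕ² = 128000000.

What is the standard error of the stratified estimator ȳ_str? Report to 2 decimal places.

Var(ȳ_str) = Σₕ Wₕ²(1 − fₕ)sₕ²/nₕ with Wₕ = Nₕ/N, N = 51622.
County 3: Wₕ = 0.27193832; term = 0.27193832²·(1 − 0.15336943)·167000000/2153 = 4856.3191.
County 2: Wₕ = 0.37129518; term = 0.37129518²·(1 − 0.21771795)·30280000/4173 = 782.54529.
County 1: Wₕ = 0.35676649; term = 0.35676649²·(1 − 0.20415920)·128000000/3760 = 3448.3906.
Sum = 9087.255.
SE = √(9087.255) = 95.33.

95.33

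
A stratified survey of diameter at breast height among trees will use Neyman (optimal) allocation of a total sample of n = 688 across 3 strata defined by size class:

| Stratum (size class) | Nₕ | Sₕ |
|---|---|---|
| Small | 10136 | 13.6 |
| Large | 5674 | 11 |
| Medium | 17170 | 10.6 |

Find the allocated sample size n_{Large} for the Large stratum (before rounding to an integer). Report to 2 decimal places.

Neyman allocation: nₕ = n·NₕSₕ / Σⱼ NⱼSⱼ.
Σ NⱼSⱼ = 10136·13.6 + 5674·11 + 17170·10.6 = 382265.6.
n_{Large} = 688·5674·11 / 382265.6 = 112.33.

112.33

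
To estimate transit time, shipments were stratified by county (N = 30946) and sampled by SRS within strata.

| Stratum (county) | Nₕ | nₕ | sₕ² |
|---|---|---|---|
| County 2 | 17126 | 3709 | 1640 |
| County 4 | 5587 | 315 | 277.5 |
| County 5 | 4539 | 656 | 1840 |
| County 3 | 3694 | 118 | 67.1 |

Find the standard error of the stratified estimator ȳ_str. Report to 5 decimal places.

0.43892

Var(ȳ_str) = Σₕ Wₕ²(1 − fₕ)sₕ²/nₕ with Wₕ = Nₕ/N, N = 30946.
County 2: Wₕ = 0.55341563; term = 0.55341563²·(1 − 0.21657130)·1640/3709 = 0.10609364.
County 4: Wₕ = 0.18054030; term = 0.18054030²·(1 − 0.05638088)·277.5/315 = 0.027095518.
County 5: Wₕ = 0.14667485; term = 0.14667485²·(1 − 0.14452523)·1840/656 = 0.051621725.
County 3: Wₕ = 0.11936922; term = 0.11936922²·(1 − 0.03194369)·67.1/118 = 0.0078437884.
Sum = 0.19265467.
SE = √(0.19265467) = 0.43892.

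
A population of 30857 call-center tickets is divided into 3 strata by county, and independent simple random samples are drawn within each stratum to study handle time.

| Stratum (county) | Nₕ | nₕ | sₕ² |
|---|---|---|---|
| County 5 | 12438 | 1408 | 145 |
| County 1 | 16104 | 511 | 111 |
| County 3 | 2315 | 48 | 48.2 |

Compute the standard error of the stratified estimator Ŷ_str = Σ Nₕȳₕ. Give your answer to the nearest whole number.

Var(Ŷ_str) = Σₕ Nₕ²(1 − fₕ)sₕ²/nₕ.
County 5: 12438²·(1 − 1408/12438)·145/1408 = 1.4128349 × 10^7.
County 1: 16104²·(1 − 511/16104)·111/511 = 5.4546328 × 10^7.
County 3: 2315²·(1 − 48/2315)·48.2/48 = 5.2699721 × 10^6.
Sum = 7.3944649 × 10^7.
SE = √(7.3944649 × 10^7) = 8599.

8599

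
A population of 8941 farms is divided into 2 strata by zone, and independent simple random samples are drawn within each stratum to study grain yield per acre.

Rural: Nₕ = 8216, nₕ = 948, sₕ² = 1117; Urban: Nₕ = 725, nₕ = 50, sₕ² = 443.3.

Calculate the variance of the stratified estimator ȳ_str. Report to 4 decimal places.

Var(ȳ_str) = Σₕ Wₕ²(1 − fₕ)sₕ²/nₕ with Wₕ = Nₕ/N, N = 8941.
Rural: Wₕ = 0.91891287; term = 0.91891287²·(1 − 0.11538462)·1117/948 = 0.88013237.
Urban: Wₕ = 0.08108713; term = 0.08108713²·(1 − 0.06896552)·443.3/50 = 0.054274686.
Sum = 0.93440706.

0.9344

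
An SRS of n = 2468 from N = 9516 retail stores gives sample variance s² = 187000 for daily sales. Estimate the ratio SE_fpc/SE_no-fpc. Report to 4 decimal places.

0.8606

f = n/N = 2468/9516 = 0.25935267.
SE_no-fpc = √(s²/n) = 8.7045881; SE_fpc = √((1−f)s²/n) = 7.4912442.
Ratio = √(1−f) = 0.86060870.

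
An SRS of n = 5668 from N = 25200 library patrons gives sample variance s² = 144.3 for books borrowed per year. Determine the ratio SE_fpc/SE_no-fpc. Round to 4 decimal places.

0.8804

f = n/N = 5668/25200 = 0.22492063.
SE_no-fpc = √(s²/n) = 0.15955788; SE_fpc = √((1−f)s²/n) = 0.14047251.
Ratio = √(1−f) = 0.88038592.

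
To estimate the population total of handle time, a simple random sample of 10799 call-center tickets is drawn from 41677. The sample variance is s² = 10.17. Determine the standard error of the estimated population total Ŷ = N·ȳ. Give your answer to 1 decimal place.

1100.9

Var(Ŷ) = N²·Var(ȳ) = N²·(1 − n/N)·s²/n.
f = 10799/41677 = 0.25911174; Var(ȳ) = 0.74088826·10.17/10799 = 6.9773438 × 10^-4.
Var(Ŷ) = 41677² · (6.9773438 × 10^-4) = 1.2119453 × 10^6.
SE(Ŷ) = √(1.2119453 × 10^6) = 1100.9.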